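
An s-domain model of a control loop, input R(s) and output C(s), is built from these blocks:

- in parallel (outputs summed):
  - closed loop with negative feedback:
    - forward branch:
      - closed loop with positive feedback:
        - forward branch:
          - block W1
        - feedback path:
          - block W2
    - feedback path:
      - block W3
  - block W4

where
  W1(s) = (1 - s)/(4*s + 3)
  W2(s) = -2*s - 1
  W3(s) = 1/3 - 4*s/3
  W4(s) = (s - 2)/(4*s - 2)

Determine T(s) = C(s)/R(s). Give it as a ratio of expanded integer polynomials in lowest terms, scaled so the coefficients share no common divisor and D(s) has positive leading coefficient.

Answer: (2*s^3 - 2*s^2 - 11*s + 32)/(8*s^3 - 44*s^2 - 32*s + 26)

Working:
1. reduce the feedback loop with forward W1 and return W2 = (s - 1)/(2*s^2 - 5*s - 4)
2. feedback reduction of [W1/(1-W1*W2)], W3 = (3*s - 3)/(2*s^2 - 10*s - 13)
3. combine [[W1/(1-W1*W2)]/(1+[W1/(1-W1*W2)]*W3)], W4 in parallel: this yields T(s), and no further normalization is needed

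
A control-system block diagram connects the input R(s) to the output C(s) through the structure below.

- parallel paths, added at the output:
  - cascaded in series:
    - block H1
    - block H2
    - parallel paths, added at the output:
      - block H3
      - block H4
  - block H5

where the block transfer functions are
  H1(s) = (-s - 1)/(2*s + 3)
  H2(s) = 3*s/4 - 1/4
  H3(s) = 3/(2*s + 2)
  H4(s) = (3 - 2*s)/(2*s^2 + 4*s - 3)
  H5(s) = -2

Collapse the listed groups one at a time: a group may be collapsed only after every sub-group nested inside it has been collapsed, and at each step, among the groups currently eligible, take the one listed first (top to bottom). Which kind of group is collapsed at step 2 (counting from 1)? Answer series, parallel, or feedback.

Reducing step by step:

1. sum the parallel branches H3, H4
2. combine H1, H2, (H3+H4) in series
3. sum the parallel branches (H1*H2*(H3+H4)), H5
Step 2: series.

Answer: series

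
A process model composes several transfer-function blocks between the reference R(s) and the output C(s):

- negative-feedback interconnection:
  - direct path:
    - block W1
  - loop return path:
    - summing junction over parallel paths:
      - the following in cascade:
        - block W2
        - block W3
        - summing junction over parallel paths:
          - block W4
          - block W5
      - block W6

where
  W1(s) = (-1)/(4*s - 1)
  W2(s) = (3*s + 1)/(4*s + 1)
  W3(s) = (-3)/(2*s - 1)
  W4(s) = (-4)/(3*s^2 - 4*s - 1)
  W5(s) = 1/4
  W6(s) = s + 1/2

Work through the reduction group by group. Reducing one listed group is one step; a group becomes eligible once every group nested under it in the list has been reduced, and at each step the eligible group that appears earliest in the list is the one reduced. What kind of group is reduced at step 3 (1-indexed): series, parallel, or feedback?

The answer is parallel.

Reasoning:
(1) parallel reduction of W4, W5
(2) multiply W2, W3, (W4+W5) (series)
(3) combine (W2*W3*(W4+W5)), W6 in parallel
(4) reduce the feedback loop with forward W1 and return ((W2*W3*(W4+W5))+W6)
So the answer for step 3 is parallel.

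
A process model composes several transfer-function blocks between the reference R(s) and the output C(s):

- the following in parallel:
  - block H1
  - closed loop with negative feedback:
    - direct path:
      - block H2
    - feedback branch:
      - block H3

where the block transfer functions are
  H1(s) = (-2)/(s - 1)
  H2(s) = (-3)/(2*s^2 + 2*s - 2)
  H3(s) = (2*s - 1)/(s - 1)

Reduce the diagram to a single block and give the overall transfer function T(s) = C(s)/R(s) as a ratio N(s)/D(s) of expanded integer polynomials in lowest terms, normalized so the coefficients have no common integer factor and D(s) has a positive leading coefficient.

[1] reduce the feedback loop with forward H2 and return H3: (3 - 3*s)/(2*s^3 - 10*s + 5)
[2] combine H1, [H2/(1+H2*H3)] in parallel; the result is T(s) itself (integer coefficients, no common factor, positive leading denominator coefficient)

Hence the answer: (-4*s^3 - 3*s^2 + 26*s - 13)/(2*s^4 - 2*s^3 - 10*s^2 + 15*s - 5)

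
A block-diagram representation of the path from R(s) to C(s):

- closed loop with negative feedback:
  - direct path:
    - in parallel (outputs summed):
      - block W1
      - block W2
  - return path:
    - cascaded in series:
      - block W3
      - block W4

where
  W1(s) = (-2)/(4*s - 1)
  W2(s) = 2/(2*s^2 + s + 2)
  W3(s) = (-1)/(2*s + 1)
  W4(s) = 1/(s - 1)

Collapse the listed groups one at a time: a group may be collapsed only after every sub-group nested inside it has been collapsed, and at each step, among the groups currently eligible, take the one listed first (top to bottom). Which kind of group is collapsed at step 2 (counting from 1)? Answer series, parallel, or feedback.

(1) reduce the parallel group W1, W2
(2) reduce the series chain W3, W4
(3) feedback reduction of (W1+W2), (W3*W4)
Step 2: series.

Therefore the answer is series.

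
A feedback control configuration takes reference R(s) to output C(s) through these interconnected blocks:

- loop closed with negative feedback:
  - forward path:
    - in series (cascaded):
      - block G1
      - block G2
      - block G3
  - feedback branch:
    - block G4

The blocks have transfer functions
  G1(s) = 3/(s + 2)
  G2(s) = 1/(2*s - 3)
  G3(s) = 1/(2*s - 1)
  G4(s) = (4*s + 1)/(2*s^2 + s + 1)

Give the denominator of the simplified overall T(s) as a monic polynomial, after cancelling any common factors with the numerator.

Reducing step by step:

Step 1 - series reduction of G1, G2, G3 -> 3/(4*s^3 - 13*s + 6)
Step 2 - close the feedback loop around (G1*G2*G3), G4 -> (6*s^2 + 3*s + 3)/(8*s^5 + 4*s^4 - 22*s^3 - s^2 + 5*s + 9)
That last expression is T(s), already simplified. Scaling its denominator by 1/8 (the reciprocal of the leading coefficient) yields the monic denominator.

Answer: s^5 + s^4/2 - 11*s^3/4 - s^2/8 + 5*s/8 + 9/8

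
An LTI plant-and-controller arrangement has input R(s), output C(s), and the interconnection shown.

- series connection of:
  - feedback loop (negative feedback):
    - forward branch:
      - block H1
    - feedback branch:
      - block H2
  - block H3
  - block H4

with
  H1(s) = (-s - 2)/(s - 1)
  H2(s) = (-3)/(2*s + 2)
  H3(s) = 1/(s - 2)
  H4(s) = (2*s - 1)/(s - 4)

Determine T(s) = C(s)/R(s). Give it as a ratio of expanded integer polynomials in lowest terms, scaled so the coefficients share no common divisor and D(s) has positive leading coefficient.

First reduce the diagram to T(s).

Step 1: feedback reduction of H1, H2; result (-2*s^2 - 6*s - 4)/(2*s^2 + 3*s + 4)
Step 2: cascade [H1/(1+H1*H2)], H3, H4, which is the overall transfer function T(s) = C(s)/R(s) in lowest terms

Answer: (-4*s^3 - 10*s^2 - 2*s + 4)/(2*s^4 - 9*s^3 + 2*s^2 + 32)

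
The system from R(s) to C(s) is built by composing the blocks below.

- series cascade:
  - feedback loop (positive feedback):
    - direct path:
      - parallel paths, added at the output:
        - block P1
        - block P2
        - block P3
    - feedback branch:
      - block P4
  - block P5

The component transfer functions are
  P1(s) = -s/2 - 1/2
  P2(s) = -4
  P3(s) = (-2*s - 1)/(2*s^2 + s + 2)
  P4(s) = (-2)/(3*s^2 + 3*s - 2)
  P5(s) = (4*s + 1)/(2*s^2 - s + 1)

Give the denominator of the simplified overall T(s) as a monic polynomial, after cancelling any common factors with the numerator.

Answer: s^6 + 2*s^5/3 - 29*s^4/12 - s^3/12 - 17*s^2/4 + 13*s/12 - 2

Working:
[1] reduce the parallel group P1, P2, P3; result (-2*s^3 - 19*s^2 - 15*s - 20)/(4*s^2 + 2*s + 4)
[2] collapse the loop ((P1+P2+P3) forward, P4 return); result (-6*s^5 - 63*s^4 - 98*s^3 - 67*s^2 - 30*s + 40)/(12*s^4 + 14*s^3 - 28*s^2 - 22*s - 48)
[3] multiply [(P1+P2+P3)/(1-(P1+P2+P3)*P4)], P5 (series); result (-24*s^6 - 258*s^5 - 455*s^4 - 366*s^3 - 187*s^2 + 130*s + 40)/(24*s^6 + 16*s^5 - 58*s^4 - 2*s^3 - 102*s^2 + 26*s - 48)
The result of step 3 is T(s) in lowest terms. Its denominator has leading coefficient 24; dividing the denominator through by 24 makes it monic.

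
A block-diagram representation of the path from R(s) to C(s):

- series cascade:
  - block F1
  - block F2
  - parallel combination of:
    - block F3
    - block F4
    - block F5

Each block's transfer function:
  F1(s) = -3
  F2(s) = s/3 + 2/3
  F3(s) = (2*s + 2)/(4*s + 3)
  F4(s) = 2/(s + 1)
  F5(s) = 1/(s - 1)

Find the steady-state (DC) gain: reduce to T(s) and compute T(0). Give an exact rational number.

The answer is -10/3.

Reasoning:
Step 1 - combine F3, F4, F5 in parallel, giving (2*s^3 + 14*s^2 + 3*s - 5)/(4*s^3 + 3*s^2 - 4*s - 3)
Step 2 - reduce the series chain F1, F2, (F3+F4+F5), giving (-2*s^4 - 18*s^3 - 31*s^2 - s + 10)/(4*s^3 + 3*s^2 - 4*s - 3)
That last expression is T(s); at s = 0 only the constant terms survive, so T(0) = 10/(-3) = -10/3.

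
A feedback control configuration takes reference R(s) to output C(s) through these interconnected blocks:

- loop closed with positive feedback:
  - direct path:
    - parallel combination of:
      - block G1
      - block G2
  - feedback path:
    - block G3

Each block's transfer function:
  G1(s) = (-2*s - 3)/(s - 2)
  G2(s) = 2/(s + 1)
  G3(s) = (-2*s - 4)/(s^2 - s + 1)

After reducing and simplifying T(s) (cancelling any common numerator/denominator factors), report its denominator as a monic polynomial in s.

1. reduce the parallel group G1, G2 = (-2*s^2 - 3*s - 7)/(s^2 - s - 2)
2. feedback reduction of (G1+G2), G3 = (-2*s^4 - s^3 - 6*s^2 + 4*s - 7)/(s^4 - 6*s^3 - 14*s^2 - 25*s - 30)
Step 2 gives the fully reduced T(s), with no common factor left to cancel. The denominator is already monic (leading coefficient 1).

Final answer: s^4 - 6*s^3 - 14*s^2 - 25*s - 30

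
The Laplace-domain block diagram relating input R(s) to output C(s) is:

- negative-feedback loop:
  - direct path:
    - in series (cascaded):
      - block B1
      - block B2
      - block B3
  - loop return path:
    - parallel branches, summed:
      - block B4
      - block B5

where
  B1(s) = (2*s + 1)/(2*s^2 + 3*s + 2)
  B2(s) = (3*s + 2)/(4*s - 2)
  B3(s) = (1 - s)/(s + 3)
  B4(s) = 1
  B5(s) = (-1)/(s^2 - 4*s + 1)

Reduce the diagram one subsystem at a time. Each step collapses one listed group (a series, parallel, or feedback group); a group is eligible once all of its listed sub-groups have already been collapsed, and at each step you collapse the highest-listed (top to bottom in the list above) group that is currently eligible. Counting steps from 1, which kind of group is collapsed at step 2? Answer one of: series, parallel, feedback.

1. combine B1, B2, B3 in series
2. reduce the parallel group B4, B5
3. collapse the loop ((B1*B2*B3) forward, (B4+B5) return)
Step 2: parallel.

Answer: parallel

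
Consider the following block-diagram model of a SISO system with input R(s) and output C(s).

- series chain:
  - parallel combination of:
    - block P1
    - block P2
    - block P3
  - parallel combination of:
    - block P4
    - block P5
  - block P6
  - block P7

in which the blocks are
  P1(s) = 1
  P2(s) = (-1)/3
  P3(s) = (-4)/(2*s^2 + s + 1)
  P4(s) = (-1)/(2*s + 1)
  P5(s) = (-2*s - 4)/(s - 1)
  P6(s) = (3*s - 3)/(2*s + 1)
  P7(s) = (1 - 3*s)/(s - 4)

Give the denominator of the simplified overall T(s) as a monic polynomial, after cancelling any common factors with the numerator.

The answer is s^5 - 5*s^4/2 - 19*s^3/4 - 35*s^2/8 - 19*s/8 - 1/2.

Reasoning:
Step 1: sum the parallel branches P1, P2, P3 gives (4*s^2 + 2*s - 10)/(6*s^2 + 3*s + 3)
Step 2: reduce the parallel group P4, P5 gives (-4*s^2 - 11*s - 3)/(2*s^2 - s - 1)
Step 3: multiply (P1+P2+P3), (P4+P5), P6, P7 (series) gives (48*s^5 + 140*s^4 - 70*s^3 - 306*s^2 + 14*s + 30)/(8*s^5 - 20*s^4 - 38*s^3 - 35*s^2 - 19*s - 4)
T(s) is the step-3 result (common factors already cancelled). Leading coefficient of the denominator: 8. Divide through by 8 for the monic polynomial.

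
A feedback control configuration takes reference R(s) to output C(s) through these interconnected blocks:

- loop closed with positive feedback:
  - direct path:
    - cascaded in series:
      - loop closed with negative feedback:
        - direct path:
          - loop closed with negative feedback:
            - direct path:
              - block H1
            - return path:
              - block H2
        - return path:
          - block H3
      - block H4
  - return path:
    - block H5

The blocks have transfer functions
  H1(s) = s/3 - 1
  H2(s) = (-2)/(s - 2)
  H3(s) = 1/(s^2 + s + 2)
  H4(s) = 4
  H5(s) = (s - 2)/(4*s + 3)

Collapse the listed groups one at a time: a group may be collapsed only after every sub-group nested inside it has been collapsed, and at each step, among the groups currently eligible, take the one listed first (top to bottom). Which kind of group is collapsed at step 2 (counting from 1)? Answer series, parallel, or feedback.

Step 1: reduce the feedback loop with forward H1 and return H2
Step 2: collapse the loop ([H1/(1+H1*H2)] forward, H3 return)
Step 3: reduce the series chain [[H1/(1+H1*H2)]/(1+[H1/(1+H1*H2)]*H3)], H4
Step 4: collapse the loop (([[H1/(1+H1*H2)]/(1+[H1/(1+H1*H2)]*H3)]*H4) forward, H5 return)
Step 2 collapses a feedback group.

Hence the answer: feedback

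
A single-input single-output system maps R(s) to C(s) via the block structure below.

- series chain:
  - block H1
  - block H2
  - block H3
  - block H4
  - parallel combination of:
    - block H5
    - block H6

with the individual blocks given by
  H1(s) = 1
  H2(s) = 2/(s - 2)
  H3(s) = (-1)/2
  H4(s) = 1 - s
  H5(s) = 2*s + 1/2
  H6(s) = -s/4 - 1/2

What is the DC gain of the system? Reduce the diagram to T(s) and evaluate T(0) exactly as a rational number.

The answer is 0.

Reasoning:
Step 1: parallel reduction of H5, H6 = (7*s)/4
Step 2: cascade H1, H2, H3, H4, (H5+H6) = (7*s^2 - 7*s)/(4*s - 8)
That last expression is T(s); at s = 0 only the constant terms survive, so T(0) = 0/(-8) = 0.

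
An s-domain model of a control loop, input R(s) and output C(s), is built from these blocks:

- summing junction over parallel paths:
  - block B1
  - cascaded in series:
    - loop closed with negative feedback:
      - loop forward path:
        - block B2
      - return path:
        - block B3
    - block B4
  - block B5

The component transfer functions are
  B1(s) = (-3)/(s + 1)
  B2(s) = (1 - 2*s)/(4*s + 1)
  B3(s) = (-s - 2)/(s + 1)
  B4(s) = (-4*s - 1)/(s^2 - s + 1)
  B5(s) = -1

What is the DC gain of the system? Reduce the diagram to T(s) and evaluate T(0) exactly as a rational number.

Reducing step by step:

(1) collapse the loop (B2 forward, B3 return) gives (-2*s^2 - s + 1)/(6*s^2 + 8*s - 1)
(2) cascade [B2/(1+B2*B3)], B4 gives (8*s^3 + 6*s^2 - 3*s - 1)/(6*s^4 + 2*s^3 - 3*s^2 + 9*s - 1)
(3) reduce the parallel group B1, ([B2/(1+B2*B3)]*B4), B5 gives (-6*s^5 - 18*s^4 + 9*s^3 + 6*s^2 - 39*s + 3)/(6*s^5 + 8*s^4 - s^3 + 6*s^2 + 8*s - 1)
Step 3 gives the overall T(s). Then T(0) = 3/(-1) = -3.

Answer: -3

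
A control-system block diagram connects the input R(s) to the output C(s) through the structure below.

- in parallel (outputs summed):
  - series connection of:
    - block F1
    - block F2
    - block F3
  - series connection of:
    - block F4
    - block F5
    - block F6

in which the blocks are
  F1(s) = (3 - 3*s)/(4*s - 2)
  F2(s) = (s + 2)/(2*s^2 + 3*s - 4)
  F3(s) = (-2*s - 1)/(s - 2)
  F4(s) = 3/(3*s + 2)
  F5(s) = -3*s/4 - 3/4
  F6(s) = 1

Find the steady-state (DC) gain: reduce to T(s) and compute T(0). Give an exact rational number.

Reducing step by step:

1. series reduction of F1, F2, F3 -> (6*s^3 + 9*s^2 - 9*s - 6)/(8*s^4 - 8*s^3 - 38*s^2 + 52*s - 16)
2. multiply F4, F5, F6 (series) -> (-9*s - 9)/(12*s + 8)
3. parallel reduction of (F1*F2*F3), (F4*F5*F6) -> (-36*s^5 + 36*s^4 + 285*s^3 - 81*s^2 - 234*s + 48)/(48*s^5 - 16*s^4 - 260*s^3 + 160*s^2 + 112*s - 64)
Evaluating the step-3 result (the overall T(s)) at s = 0 gives T(0) = 48/(-64) = -3/4.

Answer: -3/4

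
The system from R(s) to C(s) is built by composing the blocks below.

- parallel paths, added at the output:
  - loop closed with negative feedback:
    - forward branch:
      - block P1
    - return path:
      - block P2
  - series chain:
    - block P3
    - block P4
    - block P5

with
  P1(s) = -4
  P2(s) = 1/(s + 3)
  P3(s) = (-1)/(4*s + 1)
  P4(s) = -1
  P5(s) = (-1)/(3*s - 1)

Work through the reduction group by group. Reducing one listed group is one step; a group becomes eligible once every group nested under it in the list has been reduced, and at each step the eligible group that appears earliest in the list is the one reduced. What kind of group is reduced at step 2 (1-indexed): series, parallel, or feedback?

Step 1 - collapse the loop (P1 forward, P2 return)
Step 2 - combine P3, P4, P5 in series
Step 3 - reduce the parallel group [P1/(1+P1*P2)], (P3*P4*P5)
At step 2 the group reduced is series.

Therefore the answer is series.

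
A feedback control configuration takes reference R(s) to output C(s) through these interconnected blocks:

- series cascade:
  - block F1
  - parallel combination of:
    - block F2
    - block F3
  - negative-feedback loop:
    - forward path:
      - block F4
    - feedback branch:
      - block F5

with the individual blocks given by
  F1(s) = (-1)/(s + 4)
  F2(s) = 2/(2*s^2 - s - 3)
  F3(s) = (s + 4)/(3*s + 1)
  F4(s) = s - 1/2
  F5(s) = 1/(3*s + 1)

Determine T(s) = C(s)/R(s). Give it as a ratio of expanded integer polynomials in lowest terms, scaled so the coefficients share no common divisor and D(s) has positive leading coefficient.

1. reduce the parallel group F2, F3 gives (2*s^3 + 7*s^2 - s - 10)/(6*s^3 - s^2 - 10*s - 3)
2. apply the feedback formula to F4, F5 gives (6*s^2 - s - 1)/(8*s + 1)
3. multiply F1, (F2+F3), [F4/(1+F4*F5)] (series), which is the overall transfer function T(s) = C(s)/R(s) in lowest terms

Hence the answer: (-4*s^4 - 12*s^3 + 9*s^2 + 19*s - 10)/(16*s^4 + 58*s^3 - 49*s^2 - 103*s - 12)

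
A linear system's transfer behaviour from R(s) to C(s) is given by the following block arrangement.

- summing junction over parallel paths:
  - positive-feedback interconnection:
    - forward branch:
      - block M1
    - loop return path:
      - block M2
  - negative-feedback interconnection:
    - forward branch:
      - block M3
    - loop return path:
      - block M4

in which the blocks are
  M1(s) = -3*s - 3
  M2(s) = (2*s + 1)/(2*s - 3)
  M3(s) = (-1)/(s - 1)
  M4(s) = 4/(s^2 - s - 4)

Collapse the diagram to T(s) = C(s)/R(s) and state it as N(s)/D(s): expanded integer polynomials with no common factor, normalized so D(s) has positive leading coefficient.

Step 1. close the feedback loop around M1, M2 = (-6*s^2 + 3*s + 9)/(6*s^2 + 11*s)
Step 2. reduce the feedback loop with forward M3 and return M4 = (-s^2 + s + 4)/(s^3 - 2*s^2 - 3*s)
Step 3. combine [M1/(1-M1*M2)], [M3/(1+M3*M4)] in parallel - this is the overall T(s), already in the required normalized form

Therefore the answer is (-6*s^4 + 9*s^3 + 16*s^2 + 8*s + 17)/(6*s^4 - s^3 - 40*s^2 - 33*s).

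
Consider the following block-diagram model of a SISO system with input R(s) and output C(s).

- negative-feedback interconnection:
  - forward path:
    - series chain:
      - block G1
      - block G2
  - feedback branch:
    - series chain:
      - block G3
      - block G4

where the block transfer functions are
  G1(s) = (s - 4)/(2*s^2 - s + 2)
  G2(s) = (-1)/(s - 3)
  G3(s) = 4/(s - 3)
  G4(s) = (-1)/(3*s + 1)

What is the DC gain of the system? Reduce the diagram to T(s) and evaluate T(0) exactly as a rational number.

The answer is -6.

Reasoning:
Step 1. series reduction of G1, G2: (4 - s)/(2*s^3 - 7*s^2 + 5*s - 6)
Step 2. series reduction of G3, G4: (-4)/(3*s^2 - 8*s - 3)
Step 3. collapse the loop ((G1*G2) forward, (G3*G4) return): (-3*s^3 + 20*s^2 - 29*s - 12)/(6*s^5 - 37*s^4 + 65*s^3 - 37*s^2 + 37*s + 2)
Evaluating the step-3 result (the overall T(s)) at s = 0 gives T(0) = -12/2 = -6.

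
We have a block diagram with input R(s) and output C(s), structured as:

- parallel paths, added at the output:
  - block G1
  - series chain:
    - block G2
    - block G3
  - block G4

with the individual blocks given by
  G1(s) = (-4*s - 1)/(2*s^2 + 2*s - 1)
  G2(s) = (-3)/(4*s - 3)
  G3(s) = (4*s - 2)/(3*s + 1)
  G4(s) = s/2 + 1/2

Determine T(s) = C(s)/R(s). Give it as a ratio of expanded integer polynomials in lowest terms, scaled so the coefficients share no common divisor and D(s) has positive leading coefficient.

[1] combine G2, G3 in series, giving (6 - 12*s)/(12*s^2 - 5*s - 3)
[2] add G1, (G2*G3), G4 (parallel): this yields T(s), and no further normalization is needed

Final answer: (24*s^5 + 38*s^4 - 158*s^3 - 37*s^2 + 84*s - 3)/(48*s^4 + 28*s^3 - 56*s^2 - 2*s + 6)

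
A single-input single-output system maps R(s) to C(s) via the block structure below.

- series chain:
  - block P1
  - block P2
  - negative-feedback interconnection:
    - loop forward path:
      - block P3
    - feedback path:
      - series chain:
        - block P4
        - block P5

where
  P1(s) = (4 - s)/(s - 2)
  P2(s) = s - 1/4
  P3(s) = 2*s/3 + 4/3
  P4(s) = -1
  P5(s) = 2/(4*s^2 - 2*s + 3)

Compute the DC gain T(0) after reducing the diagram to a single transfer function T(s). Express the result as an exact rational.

Answer: 6

Working:
[1] reduce the series chain P4, P5 gives (-2)/(4*s^2 - 2*s + 3)
[2] close the feedback loop around P3, (P4*P5) gives (8*s^3 + 12*s^2 - 2*s + 12)/(12*s^2 - 10*s + 1)
[3] series reduction of P1, P2, [P3/(1+P3*(P4*P5))] gives (-16*s^5 + 44*s^4 + 90*s^3 - 65*s^2 + 106*s - 24)/(24*s^3 - 68*s^2 + 42*s - 4)
Step 3 gives the overall T(s). Then T(0) = -24/(-4) = 6.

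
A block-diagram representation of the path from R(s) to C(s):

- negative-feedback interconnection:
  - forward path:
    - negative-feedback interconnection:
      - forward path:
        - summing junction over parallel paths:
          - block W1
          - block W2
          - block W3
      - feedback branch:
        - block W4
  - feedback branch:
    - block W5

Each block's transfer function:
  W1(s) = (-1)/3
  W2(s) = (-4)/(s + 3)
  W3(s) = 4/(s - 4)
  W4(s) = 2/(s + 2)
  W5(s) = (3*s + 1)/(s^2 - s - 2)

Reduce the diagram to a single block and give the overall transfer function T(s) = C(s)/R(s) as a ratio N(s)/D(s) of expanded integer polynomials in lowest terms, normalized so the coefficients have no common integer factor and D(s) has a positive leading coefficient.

1. reduce the parallel group W1, W2, W3; result (-s^2 + s + 96)/(3*s^2 - 3*s - 36)
2. feedback reduction of (W1+W2+W3), W4; result (-s^3 - s^2 + 98*s + 192)/(3*s^3 + s^2 - 40*s + 120)
3. close the feedback loop around [(W1+W2+W3)/(1+(W1+W2+W3)*W4)], W5 - this is the overall T(s), already in the required normalized form

Therefore the answer is (-s^5 + 101*s^3 + 96*s^2 - 388*s - 384)/(3*s^5 - 5*s^4 - 51*s^3 + 451*s^2 + 634*s - 48).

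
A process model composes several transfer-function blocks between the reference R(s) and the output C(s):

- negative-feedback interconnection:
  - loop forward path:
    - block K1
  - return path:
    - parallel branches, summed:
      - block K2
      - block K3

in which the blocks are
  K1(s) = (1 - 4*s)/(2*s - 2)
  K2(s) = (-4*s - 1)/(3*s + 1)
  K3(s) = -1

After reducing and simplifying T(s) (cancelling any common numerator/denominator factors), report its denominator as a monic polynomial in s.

[1] sum the parallel branches K2, K3 gives (-7*s - 2)/(3*s + 1)
[2] feedback reduction of K1, (K2+K3) gives (-12*s^2 - s + 1)/(34*s^2 - 3*s - 4)
The result of step 2 is T(s) in lowest terms. Its denominator has leading coefficient 34; dividing the denominator through by 34 makes it monic.

Answer: s^2 - 3*s/34 - 2/17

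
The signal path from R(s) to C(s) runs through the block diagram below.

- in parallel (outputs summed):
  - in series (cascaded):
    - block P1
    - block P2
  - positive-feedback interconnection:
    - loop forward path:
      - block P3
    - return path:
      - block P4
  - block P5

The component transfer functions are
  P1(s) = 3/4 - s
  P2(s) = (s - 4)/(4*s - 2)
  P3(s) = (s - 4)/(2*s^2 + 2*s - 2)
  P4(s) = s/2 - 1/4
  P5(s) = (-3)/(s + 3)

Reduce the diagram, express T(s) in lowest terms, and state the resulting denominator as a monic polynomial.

(1) multiply P1, P2 (series); result (-4*s^2 + 19*s - 12)/(16*s - 8)
(2) close the feedback loop around P3, P4; result (4*s - 16)/(6*s^2 + 17*s - 12)
(3) parallel reduction of (P1*P2), [P3/(1-P3*P4)], P5; result (-24*s^5 - 26*s^4 + 213*s^3 - 303*s^2 - 904*s + 528)/(96*s^4 + 512*s^3 + 344*s^2 - 888*s + 288)
No further cancellation is possible in the step-3 result, so that is T(s). Its denominator becomes monic after dividing by the leading coefficient 96.

Hence the answer: s^4 + 16*s^3/3 + 43*s^2/12 - 37*s/4 + 3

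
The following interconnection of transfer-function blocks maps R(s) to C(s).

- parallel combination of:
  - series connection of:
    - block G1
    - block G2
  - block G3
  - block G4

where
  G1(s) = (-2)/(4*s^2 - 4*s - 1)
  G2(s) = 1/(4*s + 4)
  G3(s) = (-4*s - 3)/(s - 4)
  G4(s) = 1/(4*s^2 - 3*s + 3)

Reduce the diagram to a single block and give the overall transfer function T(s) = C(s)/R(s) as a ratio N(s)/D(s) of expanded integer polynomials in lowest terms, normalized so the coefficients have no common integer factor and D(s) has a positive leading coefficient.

The answer is (-128*s^6 + 144*s^4 - 76*s^3 + 39*s^2 + 119*s + 38)/(32*s^6 - 152*s^5 + 80*s^4 + 86*s^3 - 112*s^2 + 90*s + 24).

Reasoning:
Step 1: reduce the series chain G1, G2 = (-1)/(8*s^3 - 10*s - 2)
Step 2: combine (G1*G2), G3, G4 in parallel, which is the overall transfer function T(s) = C(s)/R(s) in lowest terms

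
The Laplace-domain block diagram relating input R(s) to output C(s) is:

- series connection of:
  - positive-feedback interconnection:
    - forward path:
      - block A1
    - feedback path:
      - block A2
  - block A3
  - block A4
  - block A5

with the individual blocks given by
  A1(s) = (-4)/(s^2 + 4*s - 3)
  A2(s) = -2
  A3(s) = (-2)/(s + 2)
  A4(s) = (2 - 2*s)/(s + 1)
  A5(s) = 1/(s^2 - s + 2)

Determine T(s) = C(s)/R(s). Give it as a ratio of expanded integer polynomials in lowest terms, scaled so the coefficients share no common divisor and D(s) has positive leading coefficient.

First reduce the diagram to T(s).

(1) feedback reduction of A1, A2 = (-4)/(s^2 + 4*s - 11)
(2) combine [A1/(1-A1*A2)], A3, A4, A5 in series, which is the overall transfer function T(s) = C(s)/R(s) in lowest terms

Answer: (16 - 16*s)/(s^6 + 6*s^5 - 2*s^4 - 14*s^3 + 9*s^2 - 28*s - 44)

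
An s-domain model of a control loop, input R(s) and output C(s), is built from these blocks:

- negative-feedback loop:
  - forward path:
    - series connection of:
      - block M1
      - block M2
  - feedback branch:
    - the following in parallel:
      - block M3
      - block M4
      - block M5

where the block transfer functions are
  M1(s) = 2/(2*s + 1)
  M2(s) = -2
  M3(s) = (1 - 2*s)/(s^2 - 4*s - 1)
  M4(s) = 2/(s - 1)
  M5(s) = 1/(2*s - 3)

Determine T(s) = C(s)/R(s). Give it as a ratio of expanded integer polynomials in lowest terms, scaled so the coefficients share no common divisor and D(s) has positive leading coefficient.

1. multiply M1, M2 (series): (-4)/(2*s + 1)
2. add M3, M4, M5 (parallel): (s^3 - 15*s^2 + 12*s + 10)/(2*s^4 - 13*s^3 + 21*s^2 - 7*s - 3)
3. apply the feedback formula to (M1*M2), (M3+M4+M5), which is the overall transfer function T(s) = C(s)/R(s) in lowest terms

Therefore the answer is (-8*s^4 + 52*s^3 - 84*s^2 + 28*s + 12)/(4*s^5 - 24*s^4 + 25*s^3 + 67*s^2 - 61*s - 43).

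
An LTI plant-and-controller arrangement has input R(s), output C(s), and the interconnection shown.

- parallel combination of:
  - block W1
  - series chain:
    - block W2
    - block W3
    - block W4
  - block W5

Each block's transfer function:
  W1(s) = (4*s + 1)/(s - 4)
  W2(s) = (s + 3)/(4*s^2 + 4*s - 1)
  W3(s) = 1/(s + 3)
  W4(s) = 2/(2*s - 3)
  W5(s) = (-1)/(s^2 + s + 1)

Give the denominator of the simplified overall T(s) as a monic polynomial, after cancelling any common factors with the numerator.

First reduce the diagram to T(s).

1. combine W2, W3, W4 in series: 2/(8*s^3 - 4*s^2 - 14*s + 3)
2. reduce the parallel group W1, (W2*W3*W4), W5: (32*s^6 + 24*s^5 - 44*s^4 - 32*s^3 - 67*s^2 - 64*s + 7)/(8*s^6 - 28*s^5 - 26*s^4 + 25*s^3 + 49*s^2 + 47*s - 12)
No further cancellation is possible in the step-2 result, so that is T(s). Its denominator becomes monic after dividing by the leading coefficient 8.

Answer: s^6 - 7*s^5/2 - 13*s^4/4 + 25*s^3/8 + 49*s^2/8 + 47*s/8 - 3/2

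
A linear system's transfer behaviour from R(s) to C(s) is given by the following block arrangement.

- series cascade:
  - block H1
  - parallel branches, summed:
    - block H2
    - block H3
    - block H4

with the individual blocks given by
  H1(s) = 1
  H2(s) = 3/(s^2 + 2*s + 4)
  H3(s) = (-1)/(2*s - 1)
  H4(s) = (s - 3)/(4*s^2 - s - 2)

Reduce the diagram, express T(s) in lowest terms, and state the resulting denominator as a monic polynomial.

Answer: s^5 + 5*s^4/4 + 17*s^3/8 - 7*s^2/2 - s + 1

Working:
Step 1 - parallel reduction of H2, H3, H4 = (-2*s^4 + 14*s^3 - 33*s^2 - 23*s + 26)/(8*s^5 + 10*s^4 + 17*s^3 - 28*s^2 - 8*s + 8)
Step 2 - combine H1, (H2+H3+H4) in series = (-2*s^4 + 14*s^3 - 33*s^2 - 23*s + 26)/(8*s^5 + 10*s^4 + 17*s^3 - 28*s^2 - 8*s + 8)
Step 2 gives the fully reduced T(s), with no common factor left to cancel. The denominator's leading coefficient is 8, so divide each of its coefficients by 8 to get the monic form.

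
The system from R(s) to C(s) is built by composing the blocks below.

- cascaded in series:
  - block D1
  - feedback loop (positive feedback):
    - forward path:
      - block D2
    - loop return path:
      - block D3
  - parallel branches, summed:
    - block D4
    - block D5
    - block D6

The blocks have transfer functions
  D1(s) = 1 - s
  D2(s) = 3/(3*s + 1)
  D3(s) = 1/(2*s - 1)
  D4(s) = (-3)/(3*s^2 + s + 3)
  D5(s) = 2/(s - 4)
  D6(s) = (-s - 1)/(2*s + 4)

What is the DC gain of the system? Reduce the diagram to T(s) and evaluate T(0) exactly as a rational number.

1. collapse the loop (D2 forward, D3 return); result (6*s - 3)/(6*s^2 - s - 4)
2. parallel reduction of D4, D5, D6; result (-3*s^4 + 20*s^3 + 34*s^2 + 45*s + 84)/(6*s^4 - 10*s^3 - 46*s^2 - 28*s - 48)
3. reduce the series chain D1, [D2/(1-D2*D3)], (D4+D5+D6); result (18*s^6 - 147*s^5 - 15*s^4 - 24*s^3 - 201*s^2 + 621*s - 252)/(36*s^6 - 66*s^5 - 290*s^4 - 82*s^3 - 76*s^2 + 160*s + 192)
DC gain: substitute s = 0 into T(s) from step 3: T(0) = -252/192 = -21/16.

Answer: -21/16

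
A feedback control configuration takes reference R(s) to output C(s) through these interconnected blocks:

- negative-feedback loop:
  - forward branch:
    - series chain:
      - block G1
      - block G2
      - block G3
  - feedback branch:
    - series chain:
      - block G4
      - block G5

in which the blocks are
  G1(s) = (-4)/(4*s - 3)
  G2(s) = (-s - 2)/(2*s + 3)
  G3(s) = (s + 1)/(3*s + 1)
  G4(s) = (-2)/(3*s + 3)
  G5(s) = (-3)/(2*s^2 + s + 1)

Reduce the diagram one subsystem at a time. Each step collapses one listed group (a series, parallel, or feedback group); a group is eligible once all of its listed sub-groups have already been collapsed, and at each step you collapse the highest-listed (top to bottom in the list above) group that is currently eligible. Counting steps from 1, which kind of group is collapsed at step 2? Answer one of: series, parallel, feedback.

Answer: series

Working:
Step 1 - reduce the series chain G1, G2, G3
Step 2 - reduce the series chain G4, G5
Step 3 - reduce the feedback loop with forward (G1*G2*G3) and return (G4*G5)
So the answer for step 2 is series.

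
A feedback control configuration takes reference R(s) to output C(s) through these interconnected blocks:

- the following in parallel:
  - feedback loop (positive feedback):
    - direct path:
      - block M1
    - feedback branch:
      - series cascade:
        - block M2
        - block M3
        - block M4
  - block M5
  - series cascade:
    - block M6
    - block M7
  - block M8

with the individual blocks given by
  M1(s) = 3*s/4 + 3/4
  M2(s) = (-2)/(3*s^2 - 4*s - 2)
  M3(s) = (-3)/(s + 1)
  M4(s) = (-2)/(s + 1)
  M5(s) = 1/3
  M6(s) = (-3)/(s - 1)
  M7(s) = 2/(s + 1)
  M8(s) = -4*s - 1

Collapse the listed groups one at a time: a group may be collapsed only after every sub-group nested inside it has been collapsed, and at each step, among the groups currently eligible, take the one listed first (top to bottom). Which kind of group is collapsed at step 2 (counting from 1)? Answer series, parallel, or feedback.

Reducing step by step:

Step 1 - cascade M2, M3, M4
Step 2 - reduce the feedback loop with forward M1 and return (M2*M3*M4)
Step 3 - series reduction of M6, M7
Step 4 - parallel reduction of [M1/(1-M1*(M2*M3*M4))], M5, (M6*M7), M8
The group at step 2 is a feedback group.

Answer: feedback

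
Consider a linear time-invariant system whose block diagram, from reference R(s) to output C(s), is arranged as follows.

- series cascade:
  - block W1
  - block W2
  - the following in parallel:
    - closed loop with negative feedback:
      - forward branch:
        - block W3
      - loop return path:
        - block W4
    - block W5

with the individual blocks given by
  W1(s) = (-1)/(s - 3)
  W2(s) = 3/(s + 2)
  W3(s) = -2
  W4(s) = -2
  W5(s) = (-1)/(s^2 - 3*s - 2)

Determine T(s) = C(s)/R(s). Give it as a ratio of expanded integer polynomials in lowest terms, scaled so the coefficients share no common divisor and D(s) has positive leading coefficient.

1. close the feedback loop around W3, W4: (-2)/5
2. add [W3/(1+W3*W4)], W5 (parallel): (-2*s^2 + 6*s - 1)/(5*s^2 - 15*s - 10)
3. cascade W1, W2, ([W3/(1+W3*W4)]+W5); the result is T(s) itself (integer coefficients, no common factor, positive leading denominator coefficient)

Final answer: (6*s^2 - 18*s + 3)/(5*s^4 - 20*s^3 - 25*s^2 + 100*s + 60)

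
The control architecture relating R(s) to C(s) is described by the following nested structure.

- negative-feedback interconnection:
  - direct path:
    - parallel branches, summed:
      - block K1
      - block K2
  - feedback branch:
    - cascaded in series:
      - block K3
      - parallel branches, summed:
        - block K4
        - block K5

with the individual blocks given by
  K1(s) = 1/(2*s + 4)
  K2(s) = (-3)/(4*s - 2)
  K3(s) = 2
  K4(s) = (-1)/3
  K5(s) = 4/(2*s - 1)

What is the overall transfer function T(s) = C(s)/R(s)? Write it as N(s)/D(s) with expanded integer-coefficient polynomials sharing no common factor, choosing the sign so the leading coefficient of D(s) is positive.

1. add K1, K2 (parallel) gives (-s - 7)/(4*s^2 + 6*s - 4)
2. add K4, K5 (parallel) gives (13 - 2*s)/(6*s - 3)
3. cascade K3, (K4+K5) gives (26 - 4*s)/(6*s - 3)
4. apply the feedback formula to (K1+K2), (K3*(K4+K5)); the result is T(s) itself (integer coefficients, no common factor, positive leading denominator coefficient)

Therefore the answer is (-6*s^2 - 39*s + 21)/(24*s^3 + 28*s^2 - 40*s - 170).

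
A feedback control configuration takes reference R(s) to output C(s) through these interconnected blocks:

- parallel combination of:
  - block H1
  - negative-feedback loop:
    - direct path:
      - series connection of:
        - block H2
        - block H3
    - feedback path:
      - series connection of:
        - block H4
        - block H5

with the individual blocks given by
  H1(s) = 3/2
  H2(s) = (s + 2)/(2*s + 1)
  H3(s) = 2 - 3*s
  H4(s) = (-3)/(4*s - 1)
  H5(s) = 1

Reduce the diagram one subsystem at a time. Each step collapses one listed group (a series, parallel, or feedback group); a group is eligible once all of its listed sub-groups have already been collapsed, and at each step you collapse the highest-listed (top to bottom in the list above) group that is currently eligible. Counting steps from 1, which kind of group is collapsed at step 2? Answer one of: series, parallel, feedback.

The answer is series.

Reasoning:
1. reduce the series chain H2, H3
2. cascade H4, H5
3. reduce the feedback loop with forward (H2*H3) and return (H4*H5)
4. parallel reduction of H1, [(H2*H3)/(1+(H2*H3)*(H4*H5))]
The group at step 2 is a series group.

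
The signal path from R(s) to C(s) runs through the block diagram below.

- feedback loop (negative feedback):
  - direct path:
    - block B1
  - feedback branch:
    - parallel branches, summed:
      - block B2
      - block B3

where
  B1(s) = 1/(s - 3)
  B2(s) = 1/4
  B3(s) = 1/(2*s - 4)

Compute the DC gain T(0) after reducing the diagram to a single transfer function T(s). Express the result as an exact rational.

1. add B2, B3 (parallel) gives s/(4*s - 8)
2. close the feedback loop around B1, (B2+B3) gives (4*s - 8)/(4*s^2 - 19*s + 24)
Step 2 gives the overall T(s). Then T(0) = -8/24 = -1/3.

Hence the answer: -1/3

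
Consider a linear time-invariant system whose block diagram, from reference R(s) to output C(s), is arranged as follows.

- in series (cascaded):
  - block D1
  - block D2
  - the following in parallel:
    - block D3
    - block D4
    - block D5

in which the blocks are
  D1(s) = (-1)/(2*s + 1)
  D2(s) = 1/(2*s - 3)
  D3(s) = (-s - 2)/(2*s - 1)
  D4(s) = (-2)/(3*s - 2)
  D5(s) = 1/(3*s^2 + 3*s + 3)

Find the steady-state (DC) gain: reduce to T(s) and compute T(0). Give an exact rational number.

Step 1 - add D3, D4, D5 (parallel) gives (-9*s^4 - 33*s^3 - 9*s^2 - 13*s + 20)/(18*s^4 - 3*s^3 + 3*s^2 - 15*s + 6)
Step 2 - series reduction of D1, D2, (D3+D4+D5) gives (9*s^4 + 33*s^3 + 9*s^2 + 13*s - 20)/(72*s^6 - 84*s^5 - 30*s^4 - 63*s^3 + 75*s^2 + 21*s - 18)
Step 2 gives the overall T(s). Then T(0) = -20/(-18) = 10/9.

Hence the answer: 10/9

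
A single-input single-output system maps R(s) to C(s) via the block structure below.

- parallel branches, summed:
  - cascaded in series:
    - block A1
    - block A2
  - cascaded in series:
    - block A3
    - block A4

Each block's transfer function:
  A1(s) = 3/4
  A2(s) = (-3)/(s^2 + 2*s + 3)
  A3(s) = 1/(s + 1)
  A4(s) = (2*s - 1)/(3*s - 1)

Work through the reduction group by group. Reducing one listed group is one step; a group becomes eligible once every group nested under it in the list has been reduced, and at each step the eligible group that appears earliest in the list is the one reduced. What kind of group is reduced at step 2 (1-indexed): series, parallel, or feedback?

Reducing step by step:

Step 1. cascade A1, A2
Step 2. cascade A3, A4
Step 3. parallel reduction of (A1*A2), (A3*A4)
Step 2: series.

Answer: series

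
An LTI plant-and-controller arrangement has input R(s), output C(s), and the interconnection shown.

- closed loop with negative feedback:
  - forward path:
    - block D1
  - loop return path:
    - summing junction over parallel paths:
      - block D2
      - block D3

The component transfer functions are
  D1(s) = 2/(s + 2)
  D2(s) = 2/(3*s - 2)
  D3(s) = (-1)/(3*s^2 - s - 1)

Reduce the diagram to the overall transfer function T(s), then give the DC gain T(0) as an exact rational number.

1. reduce the parallel group D2, D3; result (6*s^2 - 5*s)/(9*s^3 - 9*s^2 - s + 2)
2. close the feedback loop around D1, (D2+D3); result (18*s^3 - 18*s^2 - 2*s + 4)/(9*s^4 + 9*s^3 - 7*s^2 - 10*s + 4)
Evaluating the step-2 result (the overall T(s)) at s = 0 gives T(0) = 4/4 = 1.

Answer: 1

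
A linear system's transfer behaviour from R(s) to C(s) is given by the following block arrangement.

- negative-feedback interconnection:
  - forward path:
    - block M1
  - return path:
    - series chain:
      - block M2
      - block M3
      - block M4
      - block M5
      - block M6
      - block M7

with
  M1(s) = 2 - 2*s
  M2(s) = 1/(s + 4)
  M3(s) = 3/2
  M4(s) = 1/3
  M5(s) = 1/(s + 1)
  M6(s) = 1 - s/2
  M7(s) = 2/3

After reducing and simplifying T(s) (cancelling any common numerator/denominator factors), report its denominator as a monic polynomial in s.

Answer: s^2 + 3*s + 7/2

Working:
Step 1 - combine M2, M3, M4, M5, M6, M7 in series: (2 - s)/(6*s^2 + 30*s + 24)
Step 2 - apply the feedback formula to M1, (M2*M3*M4*M5*M6*M7): (-3*s^3 - 12*s^2 + 3*s + 12)/(2*s^2 + 6*s + 7)
The result of step 2 is T(s) in lowest terms. Its denominator has leading coefficient 2; dividing the denominator through by 2 makes it monic.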